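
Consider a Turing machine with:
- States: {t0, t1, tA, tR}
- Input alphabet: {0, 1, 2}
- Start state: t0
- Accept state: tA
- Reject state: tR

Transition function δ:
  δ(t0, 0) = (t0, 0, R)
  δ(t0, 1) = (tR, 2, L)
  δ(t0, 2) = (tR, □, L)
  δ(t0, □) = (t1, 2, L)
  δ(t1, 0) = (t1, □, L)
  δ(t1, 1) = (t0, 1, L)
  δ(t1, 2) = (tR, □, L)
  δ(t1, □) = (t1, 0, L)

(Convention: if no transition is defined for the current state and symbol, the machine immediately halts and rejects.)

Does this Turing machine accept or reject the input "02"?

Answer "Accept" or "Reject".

Execution trace:
Initial: [t0]02
Step 1: δ(t0, 0) = (t0, 0, R) → 0[t0]2
Step 2: δ(t0, 2) = (tR, □, L) → [tR]0□

The machine reaches the reject state tR and halts.

Answer: Reject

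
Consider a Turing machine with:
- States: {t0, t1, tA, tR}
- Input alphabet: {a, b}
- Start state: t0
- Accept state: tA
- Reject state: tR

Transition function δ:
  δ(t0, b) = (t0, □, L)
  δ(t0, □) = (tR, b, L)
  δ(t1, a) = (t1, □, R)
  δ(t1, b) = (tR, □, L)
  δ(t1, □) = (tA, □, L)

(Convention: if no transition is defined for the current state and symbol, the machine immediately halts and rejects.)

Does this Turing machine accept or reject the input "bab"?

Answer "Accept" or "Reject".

Execution trace:
Initial: [t0]bab
Step 1: δ(t0, b) = (t0, □, L) → [t0]□□ab
Step 2: δ(t0, □) = (tR, b, L) → [tR]□b□ab

The machine reaches the reject state tR and halts.

Answer: Reject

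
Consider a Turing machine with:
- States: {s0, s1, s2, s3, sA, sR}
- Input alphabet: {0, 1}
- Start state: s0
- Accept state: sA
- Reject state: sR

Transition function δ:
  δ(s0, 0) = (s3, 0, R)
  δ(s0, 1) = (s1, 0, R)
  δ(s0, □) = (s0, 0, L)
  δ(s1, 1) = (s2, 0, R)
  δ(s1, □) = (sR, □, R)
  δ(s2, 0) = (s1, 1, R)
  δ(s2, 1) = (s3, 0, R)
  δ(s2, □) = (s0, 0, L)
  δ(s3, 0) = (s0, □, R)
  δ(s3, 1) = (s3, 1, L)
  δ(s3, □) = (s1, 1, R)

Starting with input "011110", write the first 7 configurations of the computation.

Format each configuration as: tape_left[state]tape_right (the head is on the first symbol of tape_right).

Transitions applied:
Step 1: δ(s0, 0) = (s3, 0, R)
Step 2: δ(s3, 1) = (s3, 1, L)
Step 3: δ(s3, 0) = (s0, □, R)
Step 4: δ(s0, 1) = (s1, 0, R)
Step 5: δ(s1, 1) = (s2, 0, R)
Step 6: δ(s2, 1) = (s3, 0, R)

The first 7 configurations are:
[s0]011110 ⊢ 0[s3]11110 ⊢ [s3]011110 ⊢ □[s0]11110 ⊢ □0[s1]1110 ⊢ □00[s2]110 ⊢ □000[s3]10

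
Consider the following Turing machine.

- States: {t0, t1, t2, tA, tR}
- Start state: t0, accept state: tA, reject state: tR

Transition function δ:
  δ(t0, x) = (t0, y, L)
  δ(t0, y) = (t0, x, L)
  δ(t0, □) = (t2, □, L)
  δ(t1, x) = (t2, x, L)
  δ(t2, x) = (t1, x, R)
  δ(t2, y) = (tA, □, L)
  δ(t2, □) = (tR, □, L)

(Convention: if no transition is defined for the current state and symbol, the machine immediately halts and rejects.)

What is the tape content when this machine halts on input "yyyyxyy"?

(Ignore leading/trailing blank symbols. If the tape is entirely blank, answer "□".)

Execution trace:
Initial: [t0]yyyyxyy
Step 1: δ(t0, y) = (t0, x, L) → [t0]□xyyyxyy
Step 2: δ(t0, □) = (t2, □, L) → [t2]□□xyyyxyy
Step 3: δ(t2, □) = (tR, □, L) → [tR]□□□xyyyxyy

The machine reaches the reject state tR and halts.

Final tape (ignoring leading/trailing blanks): xyyyxyy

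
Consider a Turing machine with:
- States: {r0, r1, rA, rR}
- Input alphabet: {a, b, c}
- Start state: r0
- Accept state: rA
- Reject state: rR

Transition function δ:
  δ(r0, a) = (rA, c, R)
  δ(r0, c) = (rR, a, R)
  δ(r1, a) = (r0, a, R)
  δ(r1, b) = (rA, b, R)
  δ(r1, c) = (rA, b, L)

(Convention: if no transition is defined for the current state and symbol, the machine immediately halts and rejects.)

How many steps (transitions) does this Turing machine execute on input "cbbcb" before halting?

Execution trace:
Initial: [r0]cbbcb
Step 1: δ(r0, c) = (rR, a, R) → a[rR]bbcb

The machine reaches the reject state rR and halts.

The machine executed 1 step before halting.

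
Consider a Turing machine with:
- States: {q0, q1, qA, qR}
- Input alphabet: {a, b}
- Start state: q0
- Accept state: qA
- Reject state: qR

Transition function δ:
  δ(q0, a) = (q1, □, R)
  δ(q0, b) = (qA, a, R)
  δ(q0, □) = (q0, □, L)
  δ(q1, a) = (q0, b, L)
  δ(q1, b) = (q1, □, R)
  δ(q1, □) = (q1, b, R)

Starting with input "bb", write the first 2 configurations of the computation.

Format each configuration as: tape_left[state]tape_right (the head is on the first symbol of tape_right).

Transitions applied:
Step 1: δ(q0, b) = (qA, a, R)

The first 2 configurations are:
[q0]bb ⊢ a[qA]b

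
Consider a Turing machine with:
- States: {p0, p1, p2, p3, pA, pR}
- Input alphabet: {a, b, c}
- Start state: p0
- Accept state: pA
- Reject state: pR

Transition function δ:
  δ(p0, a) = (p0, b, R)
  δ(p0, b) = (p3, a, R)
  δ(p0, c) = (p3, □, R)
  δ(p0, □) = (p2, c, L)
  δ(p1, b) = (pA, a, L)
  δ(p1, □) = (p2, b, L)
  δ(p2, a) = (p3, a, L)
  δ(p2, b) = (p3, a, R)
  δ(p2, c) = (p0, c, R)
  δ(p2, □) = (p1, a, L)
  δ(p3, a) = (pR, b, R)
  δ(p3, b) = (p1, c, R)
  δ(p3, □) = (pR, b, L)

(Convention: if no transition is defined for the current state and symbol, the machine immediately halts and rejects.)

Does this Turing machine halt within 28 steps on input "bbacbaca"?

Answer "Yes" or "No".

Execution trace:
Initial: [p0]bbacbaca
Step 1: δ(p0, b) = (p3, a, R) → a[p3]bacbaca
Step 2: δ(p3, b) = (p1, c, R) → ac[p1]acbaca

No transition is defined for δ(p1, a). By convention the machine halts and rejects.
The machine halted after 2 steps (within the 28-step bound).

Answer: Yes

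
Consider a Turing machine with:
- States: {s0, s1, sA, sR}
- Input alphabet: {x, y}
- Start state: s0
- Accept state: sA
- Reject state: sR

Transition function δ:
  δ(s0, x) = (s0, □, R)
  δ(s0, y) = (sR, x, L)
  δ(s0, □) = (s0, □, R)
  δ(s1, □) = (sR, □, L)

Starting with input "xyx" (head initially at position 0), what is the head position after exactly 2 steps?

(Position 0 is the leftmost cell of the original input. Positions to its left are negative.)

Execution trace (head position shown):
Step 0: [s0]xyx  (head at position 0)
Step 1: move right → □[s0]yx  (head at position 1)
Step 2: move left → [sR]□xx  (head at position 0)

After 2 steps, the head is at position 0.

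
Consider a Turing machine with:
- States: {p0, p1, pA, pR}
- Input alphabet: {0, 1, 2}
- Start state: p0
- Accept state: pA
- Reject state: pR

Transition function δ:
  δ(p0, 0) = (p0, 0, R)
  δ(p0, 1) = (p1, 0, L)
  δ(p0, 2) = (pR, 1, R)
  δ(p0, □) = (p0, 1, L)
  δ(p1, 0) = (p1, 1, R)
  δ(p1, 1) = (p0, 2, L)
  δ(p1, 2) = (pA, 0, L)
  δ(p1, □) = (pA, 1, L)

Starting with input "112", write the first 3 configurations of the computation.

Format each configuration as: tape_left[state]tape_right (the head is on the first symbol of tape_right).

Transitions applied:
Step 1: δ(p0, 1) = (p1, 0, L)
Step 2: δ(p1, □) = (pA, 1, L)

The first 3 configurations are:
[p0]112 ⊢ [p1]□012 ⊢ [pA]□1012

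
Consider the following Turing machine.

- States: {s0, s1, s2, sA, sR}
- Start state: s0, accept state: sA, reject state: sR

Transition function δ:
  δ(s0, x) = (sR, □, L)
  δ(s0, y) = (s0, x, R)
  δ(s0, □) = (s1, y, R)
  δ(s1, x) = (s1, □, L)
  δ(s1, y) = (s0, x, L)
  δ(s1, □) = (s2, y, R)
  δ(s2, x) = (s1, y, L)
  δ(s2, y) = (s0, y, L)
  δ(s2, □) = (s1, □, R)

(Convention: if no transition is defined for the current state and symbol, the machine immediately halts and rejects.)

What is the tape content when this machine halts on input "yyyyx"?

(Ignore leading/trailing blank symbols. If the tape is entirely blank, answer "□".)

Execution trace:
Initial: [s0]yyyyx
Step 1: δ(s0, y) = (s0, x, R) → x[s0]yyyx
Step 2: δ(s0, y) = (s0, x, R) → xx[s0]yyx
Step 3: δ(s0, y) = (s0, x, R) → xxx[s0]yx
Step 4: δ(s0, y) = (s0, x, R) → xxxx[s0]x
Step 5: δ(s0, x) = (sR, □, L) → xxx[sR]x□

The machine reaches the reject state sR and halts.

Final tape (ignoring leading/trailing blanks): xxxx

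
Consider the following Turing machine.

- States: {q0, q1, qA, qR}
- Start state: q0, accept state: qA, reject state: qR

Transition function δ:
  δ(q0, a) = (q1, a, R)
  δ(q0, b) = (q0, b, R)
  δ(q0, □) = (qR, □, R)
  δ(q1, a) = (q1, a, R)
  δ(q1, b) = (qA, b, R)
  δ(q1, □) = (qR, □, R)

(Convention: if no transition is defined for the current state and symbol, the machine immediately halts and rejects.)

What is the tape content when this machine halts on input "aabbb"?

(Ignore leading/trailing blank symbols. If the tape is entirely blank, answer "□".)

Execution trace:
Initial: [q0]aabbb
Step 1: δ(q0, a) = (q1, a, R) → a[q1]abbb
Step 2: δ(q1, a) = (q1, a, R) → aa[q1]bbb
Step 3: δ(q1, b) = (qA, b, R) → aab[qA]bb

The machine reaches the accept state qA and halts.

Final tape (ignoring leading/trailing blanks): aabbb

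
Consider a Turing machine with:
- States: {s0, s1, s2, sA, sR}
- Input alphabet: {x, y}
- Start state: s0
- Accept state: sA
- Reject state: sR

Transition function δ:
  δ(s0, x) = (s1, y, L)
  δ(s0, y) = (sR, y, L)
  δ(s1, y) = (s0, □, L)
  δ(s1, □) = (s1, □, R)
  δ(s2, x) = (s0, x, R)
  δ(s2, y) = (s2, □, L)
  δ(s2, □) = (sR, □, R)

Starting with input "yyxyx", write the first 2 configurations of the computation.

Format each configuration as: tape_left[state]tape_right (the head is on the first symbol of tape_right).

Transitions applied:
Step 1: δ(s0, y) = (sR, y, L)

The first 2 configurations are:
[s0]yyxyx ⊢ [sR]□yyxyx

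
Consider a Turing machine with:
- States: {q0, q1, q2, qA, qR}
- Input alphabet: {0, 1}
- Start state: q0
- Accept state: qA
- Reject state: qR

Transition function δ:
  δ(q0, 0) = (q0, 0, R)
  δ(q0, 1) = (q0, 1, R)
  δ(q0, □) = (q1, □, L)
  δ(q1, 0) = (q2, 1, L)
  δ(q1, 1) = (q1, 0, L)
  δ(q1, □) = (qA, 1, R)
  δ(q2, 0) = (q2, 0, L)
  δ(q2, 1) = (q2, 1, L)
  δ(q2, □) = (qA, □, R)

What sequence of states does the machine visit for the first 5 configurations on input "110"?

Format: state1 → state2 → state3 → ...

Execution trace:
Initial: [q0]110
Step 1: δ(q0, 1) = (q0, 1, R) → 1[q0]10
Step 2: δ(q0, 1) = (q0, 1, R) → 11[q0]0
Step 3: δ(q0, 0) = (q0, 0, R) → 110[q0]□
Step 4: δ(q0, □) = (q1, □, L) → 11[q1]0□

State sequence: q0 → q0 → q0 → q0 → q1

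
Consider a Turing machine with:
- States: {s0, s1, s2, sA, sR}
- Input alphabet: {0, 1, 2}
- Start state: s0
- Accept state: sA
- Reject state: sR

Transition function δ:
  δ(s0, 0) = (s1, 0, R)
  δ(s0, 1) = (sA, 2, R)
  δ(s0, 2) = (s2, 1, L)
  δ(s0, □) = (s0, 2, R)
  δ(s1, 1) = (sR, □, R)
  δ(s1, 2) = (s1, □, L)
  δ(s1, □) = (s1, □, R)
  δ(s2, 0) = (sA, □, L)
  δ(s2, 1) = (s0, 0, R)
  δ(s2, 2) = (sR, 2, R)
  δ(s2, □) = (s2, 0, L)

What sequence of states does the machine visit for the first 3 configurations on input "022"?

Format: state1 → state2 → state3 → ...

Execution trace:
Initial: [s0]022
Step 1: δ(s0, 0) = (s1, 0, R) → 0[s1]22
Step 2: δ(s1, 2) = (s1, □, L) → [s1]0□2

No transition is defined for δ(s1, 0). By convention the machine halts and rejects.

State sequence: s0 → s1 → s1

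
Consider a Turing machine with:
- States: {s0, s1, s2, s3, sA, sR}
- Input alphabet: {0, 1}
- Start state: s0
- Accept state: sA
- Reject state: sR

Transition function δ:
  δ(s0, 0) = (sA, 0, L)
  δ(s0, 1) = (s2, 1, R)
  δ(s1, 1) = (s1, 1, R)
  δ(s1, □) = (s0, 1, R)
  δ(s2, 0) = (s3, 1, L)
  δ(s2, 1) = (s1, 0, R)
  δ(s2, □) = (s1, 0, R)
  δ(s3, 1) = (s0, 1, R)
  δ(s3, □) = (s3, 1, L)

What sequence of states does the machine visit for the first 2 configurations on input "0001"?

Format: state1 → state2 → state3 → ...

Execution trace:
Initial: [s0]0001
Step 1: δ(s0, 0) = (sA, 0, L) → [sA]□0001

The machine reaches the accept state sA and halts.

State sequence: s0 → sA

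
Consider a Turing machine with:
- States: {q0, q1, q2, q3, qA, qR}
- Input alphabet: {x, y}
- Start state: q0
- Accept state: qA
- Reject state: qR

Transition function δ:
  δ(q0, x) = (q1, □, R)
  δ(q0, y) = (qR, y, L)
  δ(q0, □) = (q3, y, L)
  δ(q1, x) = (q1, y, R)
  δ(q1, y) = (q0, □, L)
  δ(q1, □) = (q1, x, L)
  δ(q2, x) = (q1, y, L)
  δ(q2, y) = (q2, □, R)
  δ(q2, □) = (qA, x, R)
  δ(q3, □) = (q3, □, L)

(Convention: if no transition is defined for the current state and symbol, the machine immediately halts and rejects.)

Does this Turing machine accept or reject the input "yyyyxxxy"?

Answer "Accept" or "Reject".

Execution trace:
Initial: [q0]yyyyxxxy
Step 1: δ(q0, y) = (qR, y, L) → [qR]□yyyyxxxy

The machine reaches the reject state qR and halts.

Answer: Reject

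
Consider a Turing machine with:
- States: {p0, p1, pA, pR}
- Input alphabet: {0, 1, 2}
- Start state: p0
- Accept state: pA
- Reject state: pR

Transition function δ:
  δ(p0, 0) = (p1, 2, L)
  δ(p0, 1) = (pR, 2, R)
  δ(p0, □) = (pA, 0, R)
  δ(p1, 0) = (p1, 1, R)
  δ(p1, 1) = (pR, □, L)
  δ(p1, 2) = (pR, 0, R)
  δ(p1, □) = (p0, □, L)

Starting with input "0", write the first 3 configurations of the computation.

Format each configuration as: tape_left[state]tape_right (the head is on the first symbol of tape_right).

Transitions applied:
Step 1: δ(p0, 0) = (p1, 2, L)
Step 2: δ(p1, □) = (p0, □, L)

The first 3 configurations are:
[p0]0 ⊢ [p1]□2 ⊢ [p0]□□2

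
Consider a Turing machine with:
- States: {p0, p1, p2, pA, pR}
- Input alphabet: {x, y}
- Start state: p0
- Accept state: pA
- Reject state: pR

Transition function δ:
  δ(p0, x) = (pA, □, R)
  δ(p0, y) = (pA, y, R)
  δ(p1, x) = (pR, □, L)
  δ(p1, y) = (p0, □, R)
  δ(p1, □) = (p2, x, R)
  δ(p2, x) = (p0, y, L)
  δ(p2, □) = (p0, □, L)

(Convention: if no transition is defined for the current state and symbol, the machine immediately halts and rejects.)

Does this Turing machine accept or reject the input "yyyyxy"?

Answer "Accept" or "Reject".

Execution trace:
Initial: [p0]yyyyxy
Step 1: δ(p0, y) = (pA, y, R) → y[pA]yyyxy

The machine reaches the accept state pA and halts.

Answer: Accept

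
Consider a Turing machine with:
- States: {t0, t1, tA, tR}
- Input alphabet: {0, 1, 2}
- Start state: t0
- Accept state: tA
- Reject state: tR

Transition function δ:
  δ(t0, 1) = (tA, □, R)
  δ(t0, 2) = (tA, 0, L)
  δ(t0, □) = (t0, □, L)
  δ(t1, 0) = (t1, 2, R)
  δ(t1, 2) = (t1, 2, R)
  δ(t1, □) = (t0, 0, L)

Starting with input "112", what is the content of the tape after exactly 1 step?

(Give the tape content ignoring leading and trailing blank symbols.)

Execution trace:
Initial: [t0]112
Step 1: δ(t0, 1) = (tA, □, R) → □[tA]12

The machine reaches the accept state tA and halts.

After 1 step, the tape (ignoring leading/trailing blanks) is: 12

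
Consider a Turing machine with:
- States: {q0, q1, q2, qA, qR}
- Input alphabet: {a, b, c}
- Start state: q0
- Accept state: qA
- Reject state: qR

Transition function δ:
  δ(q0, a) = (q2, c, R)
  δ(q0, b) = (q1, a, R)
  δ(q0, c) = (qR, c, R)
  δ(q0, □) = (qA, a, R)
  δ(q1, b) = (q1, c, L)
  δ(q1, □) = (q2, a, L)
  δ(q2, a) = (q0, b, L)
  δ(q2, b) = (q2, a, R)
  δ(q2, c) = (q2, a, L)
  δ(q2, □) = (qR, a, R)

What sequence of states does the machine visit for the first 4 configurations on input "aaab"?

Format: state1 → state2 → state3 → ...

Execution trace:
Initial: [q0]aaab
Step 1: δ(q0, a) = (q2, c, R) → c[q2]aab
Step 2: δ(q2, a) = (q0, b, L) → [q0]cbab
Step 3: δ(q0, c) = (qR, c, R) → c[qR]bab

The machine reaches the reject state qR and halts.

State sequence: q0 → q2 → q0 → qR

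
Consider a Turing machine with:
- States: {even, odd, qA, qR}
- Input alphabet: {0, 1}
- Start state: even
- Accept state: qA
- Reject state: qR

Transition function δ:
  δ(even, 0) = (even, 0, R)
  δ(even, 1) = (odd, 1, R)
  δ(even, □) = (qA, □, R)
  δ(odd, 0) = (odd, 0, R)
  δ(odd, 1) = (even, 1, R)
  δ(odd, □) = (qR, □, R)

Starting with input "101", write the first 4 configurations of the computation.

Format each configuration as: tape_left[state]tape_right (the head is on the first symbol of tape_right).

Transitions applied:
Step 1: δ(even, 1) = (odd, 1, R)
Step 2: δ(odd, 0) = (odd, 0, R)
Step 3: δ(odd, 1) = (even, 1, R)

The first 4 configurations are:
[even]101 ⊢ 1[odd]01 ⊢ 10[odd]1 ⊢ 101[even]□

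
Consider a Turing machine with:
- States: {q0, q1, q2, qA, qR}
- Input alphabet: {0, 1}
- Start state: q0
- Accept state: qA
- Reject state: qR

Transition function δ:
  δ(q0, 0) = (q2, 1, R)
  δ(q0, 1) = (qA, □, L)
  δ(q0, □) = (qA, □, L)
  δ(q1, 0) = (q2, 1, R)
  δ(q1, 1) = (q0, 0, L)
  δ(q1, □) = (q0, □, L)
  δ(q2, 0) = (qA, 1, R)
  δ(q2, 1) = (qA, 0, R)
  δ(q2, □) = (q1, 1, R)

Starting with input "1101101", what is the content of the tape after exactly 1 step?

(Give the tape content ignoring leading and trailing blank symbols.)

Execution trace:
Initial: [q0]1101101
Step 1: δ(q0, 1) = (qA, □, L) → [qA]□□101101

The machine reaches the accept state qA and halts.

After 1 step, the tape (ignoring leading/trailing blanks) is: 101101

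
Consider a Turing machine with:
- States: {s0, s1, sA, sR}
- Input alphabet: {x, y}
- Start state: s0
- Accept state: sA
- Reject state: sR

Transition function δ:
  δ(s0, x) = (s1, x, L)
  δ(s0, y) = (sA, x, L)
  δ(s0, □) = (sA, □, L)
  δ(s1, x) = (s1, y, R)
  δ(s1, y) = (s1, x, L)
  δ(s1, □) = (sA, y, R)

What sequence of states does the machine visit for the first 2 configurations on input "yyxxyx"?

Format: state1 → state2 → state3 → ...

Execution trace:
Initial: [s0]yyxxyx
Step 1: δ(s0, y) = (sA, x, L) → [sA]□xyxxyx

The machine reaches the accept state sA and halts.

State sequence: s0 → sA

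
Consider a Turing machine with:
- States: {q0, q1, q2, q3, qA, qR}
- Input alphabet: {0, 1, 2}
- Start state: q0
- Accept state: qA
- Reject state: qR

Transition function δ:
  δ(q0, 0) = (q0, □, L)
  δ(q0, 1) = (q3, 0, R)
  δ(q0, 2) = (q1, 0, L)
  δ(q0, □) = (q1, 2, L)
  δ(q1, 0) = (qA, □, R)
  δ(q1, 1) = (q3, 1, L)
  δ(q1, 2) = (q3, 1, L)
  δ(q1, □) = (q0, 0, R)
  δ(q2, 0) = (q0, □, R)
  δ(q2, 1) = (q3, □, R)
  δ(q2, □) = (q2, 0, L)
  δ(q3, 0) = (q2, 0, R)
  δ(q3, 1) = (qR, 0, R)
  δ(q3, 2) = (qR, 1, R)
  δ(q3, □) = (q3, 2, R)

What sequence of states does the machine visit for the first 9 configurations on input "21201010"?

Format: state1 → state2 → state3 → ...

Execution trace:
Initial: [q0]21201010
Step 1: δ(q0, 2) = (q1, 0, L) → [q1]□01201010
Step 2: δ(q1, □) = (q0, 0, R) → 0[q0]01201010
Step 3: δ(q0, 0) = (q0, □, L) → [q0]0□1201010
Step 4: δ(q0, 0) = (q0, □, L) → [q0]□□□1201010
Step 5: δ(q0, □) = (q1, 2, L) → [q1]□2□□1201010
Step 6: δ(q1, □) = (q0, 0, R) → 0[q0]2□□1201010
Step 7: δ(q0, 2) = (q1, 0, L) → [q1]00□□1201010
Step 8: δ(q1, 0) = (qA, □, R) → □[qA]0□□1201010

The machine reaches the accept state qA and halts.

State sequence: q0 → q1 → q0 → q0 → q0 → q1 → q0 → q1 → qA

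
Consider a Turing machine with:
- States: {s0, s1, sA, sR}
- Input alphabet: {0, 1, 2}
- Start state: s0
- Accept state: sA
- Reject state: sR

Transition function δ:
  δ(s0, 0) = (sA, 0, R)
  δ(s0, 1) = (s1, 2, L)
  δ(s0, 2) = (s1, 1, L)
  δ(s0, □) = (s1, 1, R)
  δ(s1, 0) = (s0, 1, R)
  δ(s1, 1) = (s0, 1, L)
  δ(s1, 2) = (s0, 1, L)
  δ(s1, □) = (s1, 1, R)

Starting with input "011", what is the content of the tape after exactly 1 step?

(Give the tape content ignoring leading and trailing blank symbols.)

Execution trace:
Initial: [s0]011
Step 1: δ(s0, 0) = (sA, 0, R) → 0[sA]11

The machine reaches the accept state sA and halts.

After 1 step, the tape (ignoring leading/trailing blanks) is: 011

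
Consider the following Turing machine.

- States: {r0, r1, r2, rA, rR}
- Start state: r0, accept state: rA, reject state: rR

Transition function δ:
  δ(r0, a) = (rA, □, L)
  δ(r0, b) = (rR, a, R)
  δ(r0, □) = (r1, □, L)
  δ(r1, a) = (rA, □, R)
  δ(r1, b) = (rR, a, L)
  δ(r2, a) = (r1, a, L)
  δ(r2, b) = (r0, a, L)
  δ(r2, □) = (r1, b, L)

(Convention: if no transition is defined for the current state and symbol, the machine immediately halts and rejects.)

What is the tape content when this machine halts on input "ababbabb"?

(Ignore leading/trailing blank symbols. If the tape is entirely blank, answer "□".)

Execution trace:
Initial: [r0]ababbabb
Step 1: δ(r0, a) = (rA, □, L) → [rA]□□babbabb

The machine reaches the accept state rA and halts.

Final tape (ignoring leading/trailing blanks): babbabb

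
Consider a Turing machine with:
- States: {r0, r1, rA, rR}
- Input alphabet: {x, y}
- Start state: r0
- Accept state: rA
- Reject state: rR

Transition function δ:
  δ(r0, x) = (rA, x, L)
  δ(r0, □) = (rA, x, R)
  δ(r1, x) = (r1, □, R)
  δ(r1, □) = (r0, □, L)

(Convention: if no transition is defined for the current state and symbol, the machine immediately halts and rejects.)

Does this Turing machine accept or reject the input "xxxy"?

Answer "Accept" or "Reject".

Execution trace:
Initial: [r0]xxxy
Step 1: δ(r0, x) = (rA, x, L) → [rA]□xxxy

The machine reaches the accept state rA and halts.

Answer: Accept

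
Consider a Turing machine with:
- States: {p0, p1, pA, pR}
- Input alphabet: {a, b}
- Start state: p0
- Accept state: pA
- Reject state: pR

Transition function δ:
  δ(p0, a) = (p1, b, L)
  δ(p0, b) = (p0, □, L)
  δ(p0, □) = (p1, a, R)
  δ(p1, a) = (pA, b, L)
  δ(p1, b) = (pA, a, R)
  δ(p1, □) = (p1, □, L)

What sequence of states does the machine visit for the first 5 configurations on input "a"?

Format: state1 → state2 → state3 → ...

Execution trace:
Initial: [p0]a
Step 1: δ(p0, a) = (p1, b, L) → [p1]□b
Step 2: δ(p1, □) = (p1, □, L) → [p1]□□b
Step 3: δ(p1, □) = (p1, □, L) → [p1]□□□b
Step 4: δ(p1, □) = (p1, □, L) → [p1]□□□□b

State sequence: p0 → p1 → p1 → p1 → p1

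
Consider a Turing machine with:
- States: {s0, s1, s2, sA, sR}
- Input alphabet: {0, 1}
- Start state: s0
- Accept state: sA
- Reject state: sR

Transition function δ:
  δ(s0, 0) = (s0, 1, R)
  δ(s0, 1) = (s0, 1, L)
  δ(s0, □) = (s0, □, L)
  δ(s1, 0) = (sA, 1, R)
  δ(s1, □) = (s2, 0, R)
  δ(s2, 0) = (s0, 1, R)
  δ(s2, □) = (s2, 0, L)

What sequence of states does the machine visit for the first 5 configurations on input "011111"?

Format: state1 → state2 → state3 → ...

Execution trace:
Initial: [s0]011111
Step 1: δ(s0, 0) = (s0, 1, R) → 1[s0]11111
Step 2: δ(s0, 1) = (s0, 1, L) → [s0]111111
Step 3: δ(s0, 1) = (s0, 1, L) → [s0]□111111
Step 4: δ(s0, □) = (s0, □, L) → [s0]□□111111

State sequence: s0 → s0 → s0 → s0 → s0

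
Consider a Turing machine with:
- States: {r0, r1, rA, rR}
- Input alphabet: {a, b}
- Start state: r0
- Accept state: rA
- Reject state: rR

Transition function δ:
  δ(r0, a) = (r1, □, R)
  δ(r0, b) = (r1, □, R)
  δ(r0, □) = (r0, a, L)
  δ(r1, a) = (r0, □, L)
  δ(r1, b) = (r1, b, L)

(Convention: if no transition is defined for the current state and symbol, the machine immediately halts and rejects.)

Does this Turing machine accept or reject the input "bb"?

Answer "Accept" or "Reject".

Execution trace:
Initial: [r0]bb
Step 1: δ(r0, b) = (r1, □, R) → □[r1]b
Step 2: δ(r1, b) = (r1, b, L) → [r1]□b

No transition is defined for δ(r1, □). By convention the machine halts and rejects.

Answer: Reject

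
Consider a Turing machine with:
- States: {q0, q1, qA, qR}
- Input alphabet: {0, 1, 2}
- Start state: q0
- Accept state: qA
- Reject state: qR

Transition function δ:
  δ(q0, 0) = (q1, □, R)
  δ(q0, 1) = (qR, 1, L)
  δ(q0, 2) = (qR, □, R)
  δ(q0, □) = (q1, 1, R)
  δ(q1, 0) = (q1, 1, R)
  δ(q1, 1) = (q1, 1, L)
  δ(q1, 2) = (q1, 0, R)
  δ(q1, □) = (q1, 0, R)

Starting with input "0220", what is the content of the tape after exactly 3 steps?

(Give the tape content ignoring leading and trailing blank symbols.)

Execution trace:
Initial: [q0]0220
Step 1: δ(q0, 0) = (q1, □, R) → □[q1]220
Step 2: δ(q1, 2) = (q1, 0, R) → □0[q1]20
Step 3: δ(q1, 2) = (q1, 0, R) → □00[q1]0

After 3 steps, the tape (ignoring leading/trailing blanks) is: 000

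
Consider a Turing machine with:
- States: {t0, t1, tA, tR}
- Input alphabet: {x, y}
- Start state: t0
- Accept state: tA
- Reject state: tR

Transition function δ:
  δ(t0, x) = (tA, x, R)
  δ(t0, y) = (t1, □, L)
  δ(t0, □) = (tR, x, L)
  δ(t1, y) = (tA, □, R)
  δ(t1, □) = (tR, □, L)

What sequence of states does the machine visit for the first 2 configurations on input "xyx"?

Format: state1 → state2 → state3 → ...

Execution trace:
Initial: [t0]xyx
Step 1: δ(t0, x) = (tA, x, R) → x[tA]yx

The machine reaches the accept state tA and halts.

State sequence: t0 → tA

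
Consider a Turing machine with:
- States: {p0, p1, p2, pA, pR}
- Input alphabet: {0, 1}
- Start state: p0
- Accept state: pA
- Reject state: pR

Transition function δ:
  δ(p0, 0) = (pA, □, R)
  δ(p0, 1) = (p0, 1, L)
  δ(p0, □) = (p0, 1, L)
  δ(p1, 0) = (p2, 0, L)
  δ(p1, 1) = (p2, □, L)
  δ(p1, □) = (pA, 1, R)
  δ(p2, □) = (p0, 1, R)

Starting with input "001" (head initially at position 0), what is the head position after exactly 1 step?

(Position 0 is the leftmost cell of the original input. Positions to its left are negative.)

Execution trace (head position shown):
Step 0: [p0]001  (head at position 0)
Step 1: move right → □[pA]01  (head at position 1)

After 1 step, the head is at position 1.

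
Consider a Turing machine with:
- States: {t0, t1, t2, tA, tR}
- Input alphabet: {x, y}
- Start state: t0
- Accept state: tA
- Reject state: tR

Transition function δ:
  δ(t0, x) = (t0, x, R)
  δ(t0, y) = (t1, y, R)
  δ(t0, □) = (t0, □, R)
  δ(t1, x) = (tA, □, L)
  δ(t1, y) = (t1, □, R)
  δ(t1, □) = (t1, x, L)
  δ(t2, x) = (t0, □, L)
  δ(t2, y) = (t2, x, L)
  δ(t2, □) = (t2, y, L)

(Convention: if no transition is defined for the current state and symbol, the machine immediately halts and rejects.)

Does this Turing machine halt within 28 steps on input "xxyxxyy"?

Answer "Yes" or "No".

Execution trace:
Initial: [t0]xxyxxyy
Step 1: δ(t0, x) = (t0, x, R) → x[t0]xyxxyy
Step 2: δ(t0, x) = (t0, x, R) → xx[t0]yxxyy
Step 3: δ(t0, y) = (t1, y, R) → xxy[t1]xxyy
Step 4: δ(t1, x) = (tA, □, L) → xx[tA]y□xyy

The machine reaches the accept state tA and halts.
The machine halted after 4 steps (within the 28-step bound).

Answer: Yes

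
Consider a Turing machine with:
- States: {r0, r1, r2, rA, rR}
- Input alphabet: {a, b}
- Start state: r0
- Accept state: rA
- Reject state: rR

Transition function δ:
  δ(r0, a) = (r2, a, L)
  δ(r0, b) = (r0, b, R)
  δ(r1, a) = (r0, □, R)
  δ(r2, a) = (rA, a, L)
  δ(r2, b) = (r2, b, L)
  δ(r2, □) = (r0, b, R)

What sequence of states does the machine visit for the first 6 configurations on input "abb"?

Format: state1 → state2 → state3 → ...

Execution trace:
Initial: [r0]abb
Step 1: δ(r0, a) = (r2, a, L) → [r2]□abb
Step 2: δ(r2, □) = (r0, b, R) → b[r0]abb
Step 3: δ(r0, a) = (r2, a, L) → [r2]babb
Step 4: δ(r2, b) = (r2, b, L) → [r2]□babb
Step 5: δ(r2, □) = (r0, b, R) → b[r0]babb

State sequence: r0 → r2 → r0 → r2 → r2 → r0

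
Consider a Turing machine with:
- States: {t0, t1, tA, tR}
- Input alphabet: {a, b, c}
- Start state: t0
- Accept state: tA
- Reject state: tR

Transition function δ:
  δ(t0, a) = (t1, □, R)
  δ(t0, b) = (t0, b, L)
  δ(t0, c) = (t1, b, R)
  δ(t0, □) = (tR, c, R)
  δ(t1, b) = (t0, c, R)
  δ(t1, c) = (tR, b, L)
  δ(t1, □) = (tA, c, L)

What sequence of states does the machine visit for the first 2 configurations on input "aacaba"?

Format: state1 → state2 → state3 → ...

Execution trace:
Initial: [t0]aacaba
Step 1: δ(t0, a) = (t1, □, R) → □[t1]acaba

No transition is defined for δ(t1, a). By convention the machine halts and rejects.

State sequence: t0 → t1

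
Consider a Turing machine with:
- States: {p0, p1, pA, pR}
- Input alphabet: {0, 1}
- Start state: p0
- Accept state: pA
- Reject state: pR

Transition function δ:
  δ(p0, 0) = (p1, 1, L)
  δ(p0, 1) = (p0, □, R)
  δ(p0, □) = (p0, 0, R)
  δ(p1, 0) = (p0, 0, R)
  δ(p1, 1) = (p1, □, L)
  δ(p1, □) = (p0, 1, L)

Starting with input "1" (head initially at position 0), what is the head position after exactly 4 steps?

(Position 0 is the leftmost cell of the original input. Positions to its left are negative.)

Execution trace (head position shown):
Step 0: [p0]1  (head at position 0)
Step 1: move right → □[p0]□  (head at position 1)
Step 2: move right → □0[p0]□  (head at position 2)
Step 3: move right → □00[p0]□  (head at position 3)
Step 4: move right → □000[p0]□  (head at position 4)

After 4 steps, the head is at position 4.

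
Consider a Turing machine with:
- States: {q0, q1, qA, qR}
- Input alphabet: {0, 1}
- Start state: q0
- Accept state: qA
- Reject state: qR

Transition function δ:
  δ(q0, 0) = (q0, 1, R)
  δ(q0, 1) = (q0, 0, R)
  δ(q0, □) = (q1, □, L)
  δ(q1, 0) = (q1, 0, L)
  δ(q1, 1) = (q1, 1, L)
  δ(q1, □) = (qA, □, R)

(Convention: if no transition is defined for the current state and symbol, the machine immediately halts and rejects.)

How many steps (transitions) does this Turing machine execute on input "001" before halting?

Execution trace:
Initial: [q0]001
Step 1: δ(q0, 0) = (q0, 1, R) → 1[q0]01
Step 2: δ(q0, 0) = (q0, 1, R) → 11[q0]1
Step 3: δ(q0, 1) = (q0, 0, R) → 110[q0]□
Step 4: δ(q0, □) = (q1, □, L) → 11[q1]0□
Step 5: δ(q1, 0) = (q1, 0, L) → 1[q1]10□
Step 6: δ(q1, 1) = (q1, 1, L) → [q1]110□
Step 7: δ(q1, 1) = (q1, 1, L) → [q1]□110□
Step 8: δ(q1, □) = (qA, □, R) → □[qA]110□

The machine reaches the accept state qA and halts.

The machine executed 8 steps before halting.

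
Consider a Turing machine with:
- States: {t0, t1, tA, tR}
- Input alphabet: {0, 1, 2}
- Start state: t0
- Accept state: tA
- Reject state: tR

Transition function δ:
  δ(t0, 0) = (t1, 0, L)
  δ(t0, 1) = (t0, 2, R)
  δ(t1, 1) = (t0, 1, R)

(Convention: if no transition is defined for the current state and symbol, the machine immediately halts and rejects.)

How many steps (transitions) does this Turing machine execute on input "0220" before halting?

Execution trace:
Initial: [t0]0220
Step 1: δ(t0, 0) = (t1, 0, L) → [t1]□0220

No transition is defined for δ(t1, □). By convention the machine halts and rejects.

The machine executed 1 step before halting.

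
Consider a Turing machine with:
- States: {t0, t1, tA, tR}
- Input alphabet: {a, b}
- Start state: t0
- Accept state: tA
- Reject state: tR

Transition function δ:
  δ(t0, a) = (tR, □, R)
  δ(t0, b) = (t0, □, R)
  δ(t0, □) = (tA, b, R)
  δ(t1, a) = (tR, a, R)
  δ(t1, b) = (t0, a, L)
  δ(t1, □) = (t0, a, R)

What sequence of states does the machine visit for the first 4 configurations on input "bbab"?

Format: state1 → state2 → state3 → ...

Execution trace:
Initial: [t0]bbab
Step 1: δ(t0, b) = (t0, □, R) → □[t0]bab
Step 2: δ(t0, b) = (t0, □, R) → □□[t0]ab
Step 3: δ(t0, a) = (tR, □, R) → □□□[tR]b

The machine reaches the reject state tR and halts.

State sequence: t0 → t0 → t0 → tR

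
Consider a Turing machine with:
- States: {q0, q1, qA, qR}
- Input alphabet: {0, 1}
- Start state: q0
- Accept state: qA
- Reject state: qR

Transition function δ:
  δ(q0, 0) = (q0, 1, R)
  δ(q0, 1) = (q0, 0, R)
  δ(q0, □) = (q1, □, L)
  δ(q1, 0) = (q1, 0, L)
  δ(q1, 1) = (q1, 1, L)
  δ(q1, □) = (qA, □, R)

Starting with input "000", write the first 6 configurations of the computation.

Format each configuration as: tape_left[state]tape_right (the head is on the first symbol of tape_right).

Transitions applied:
Step 1: δ(q0, 0) = (q0, 1, R)
Step 2: δ(q0, 0) = (q0, 1, R)
Step 3: δ(q0, 0) = (q0, 1, R)
Step 4: δ(q0, □) = (q1, □, L)
Step 5: δ(q1, 1) = (q1, 1, L)

The first 6 configurations are:
[q0]000 ⊢ 1[q0]00 ⊢ 11[q0]0 ⊢ 111[q0]□ ⊢ 11[q1]1□ ⊢ 1[q1]11□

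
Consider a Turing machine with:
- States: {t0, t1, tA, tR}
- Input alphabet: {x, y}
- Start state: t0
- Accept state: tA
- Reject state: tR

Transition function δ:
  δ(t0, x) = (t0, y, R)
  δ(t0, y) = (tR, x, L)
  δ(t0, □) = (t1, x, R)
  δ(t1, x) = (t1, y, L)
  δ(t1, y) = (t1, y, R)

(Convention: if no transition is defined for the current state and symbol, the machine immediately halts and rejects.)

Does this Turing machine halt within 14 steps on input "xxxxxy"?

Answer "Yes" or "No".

Execution trace:
Initial: [t0]xxxxxy
Step 1: δ(t0, x) = (t0, y, R) → y[t0]xxxxy
Step 2: δ(t0, x) = (t0, y, R) → yy[t0]xxxy
Step 3: δ(t0, x) = (t0, y, R) → yyy[t0]xxy
Step 4: δ(t0, x) = (t0, y, R) → yyyy[t0]xy
Step 5: δ(t0, x) = (t0, y, R) → yyyyy[t0]y
Step 6: δ(t0, y) = (tR, x, L) → yyyy[tR]yx

The machine reaches the reject state tR and halts.
The machine halted after 6 steps (within the 14-step bound).

Answer: Yes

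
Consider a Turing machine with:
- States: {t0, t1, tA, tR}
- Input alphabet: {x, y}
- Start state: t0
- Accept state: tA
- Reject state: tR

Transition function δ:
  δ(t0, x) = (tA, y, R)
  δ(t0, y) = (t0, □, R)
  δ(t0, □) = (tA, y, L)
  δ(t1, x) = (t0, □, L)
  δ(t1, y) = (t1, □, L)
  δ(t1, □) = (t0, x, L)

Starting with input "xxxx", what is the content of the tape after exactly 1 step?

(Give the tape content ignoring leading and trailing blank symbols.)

Execution trace:
Initial: [t0]xxxx
Step 1: δ(t0, x) = (tA, y, R) → y[tA]xxx

The machine reaches the accept state tA and halts.

After 1 step, the tape (ignoring leading/trailing blanks) is: yxxx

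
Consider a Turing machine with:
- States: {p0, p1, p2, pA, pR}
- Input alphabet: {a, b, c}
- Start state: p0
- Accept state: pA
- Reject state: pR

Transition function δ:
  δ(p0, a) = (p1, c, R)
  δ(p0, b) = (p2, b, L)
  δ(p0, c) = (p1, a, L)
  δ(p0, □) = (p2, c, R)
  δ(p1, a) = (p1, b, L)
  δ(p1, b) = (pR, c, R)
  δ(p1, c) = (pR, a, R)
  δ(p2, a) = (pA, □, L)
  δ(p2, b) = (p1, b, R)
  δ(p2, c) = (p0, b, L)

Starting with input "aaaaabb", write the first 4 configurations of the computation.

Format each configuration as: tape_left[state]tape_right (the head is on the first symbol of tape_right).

Transitions applied:
Step 1: δ(p0, a) = (p1, c, R)
Step 2: δ(p1, a) = (p1, b, L)
Step 3: δ(p1, c) = (pR, a, R)

The first 4 configurations are:
[p0]aaaaabb ⊢ c[p1]aaaabb ⊢ [p1]cbaaabb ⊢ a[pR]baaabb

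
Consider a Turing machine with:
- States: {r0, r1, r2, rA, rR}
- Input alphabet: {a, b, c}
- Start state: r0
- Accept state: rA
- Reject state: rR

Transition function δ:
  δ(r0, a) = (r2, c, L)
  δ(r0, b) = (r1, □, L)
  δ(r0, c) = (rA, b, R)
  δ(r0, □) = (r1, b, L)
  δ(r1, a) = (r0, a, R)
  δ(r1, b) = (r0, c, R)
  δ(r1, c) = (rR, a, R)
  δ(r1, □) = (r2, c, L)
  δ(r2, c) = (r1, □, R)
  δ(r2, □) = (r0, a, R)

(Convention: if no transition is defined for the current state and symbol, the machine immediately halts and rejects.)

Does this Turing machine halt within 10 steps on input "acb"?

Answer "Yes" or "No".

Execution trace:
Initial: [r0]acb
Step 1: δ(r0, a) = (r2, c, L) → [r2]□ccb
Step 2: δ(r2, □) = (r0, a, R) → a[r0]ccb
Step 3: δ(r0, c) = (rA, b, R) → ab[rA]cb

The machine reaches the accept state rA and halts.
The machine halted after 3 steps (within the 10-step bound).

Answer: Yes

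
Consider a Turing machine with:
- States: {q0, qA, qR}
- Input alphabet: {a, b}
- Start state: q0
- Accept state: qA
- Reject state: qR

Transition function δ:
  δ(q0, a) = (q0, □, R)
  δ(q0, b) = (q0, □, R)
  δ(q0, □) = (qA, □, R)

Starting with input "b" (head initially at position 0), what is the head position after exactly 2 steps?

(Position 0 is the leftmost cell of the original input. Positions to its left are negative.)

Execution trace (head position shown):
Step 0: [q0]b  (head at position 0)
Step 1: move right → □[q0]□  (head at position 1)
Step 2: move right → □□[qA]□  (head at position 2)

After 2 steps, the head is at position 2.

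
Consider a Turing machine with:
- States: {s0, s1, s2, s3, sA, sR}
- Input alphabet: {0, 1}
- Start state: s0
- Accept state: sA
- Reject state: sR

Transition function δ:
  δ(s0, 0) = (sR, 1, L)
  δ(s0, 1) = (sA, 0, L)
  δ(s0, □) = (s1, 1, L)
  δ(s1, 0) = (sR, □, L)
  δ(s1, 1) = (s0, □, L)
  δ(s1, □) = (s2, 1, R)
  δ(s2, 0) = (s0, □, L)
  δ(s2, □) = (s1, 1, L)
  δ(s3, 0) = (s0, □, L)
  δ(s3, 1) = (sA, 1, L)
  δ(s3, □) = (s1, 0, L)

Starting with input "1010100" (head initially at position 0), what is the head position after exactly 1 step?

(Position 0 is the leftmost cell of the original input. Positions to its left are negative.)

Execution trace (head position shown):
Step 0: [s0]1010100  (head at position 0)
Step 1: move left → [sA]□0010100  (head at position -1)

After 1 step, the head is at position -1.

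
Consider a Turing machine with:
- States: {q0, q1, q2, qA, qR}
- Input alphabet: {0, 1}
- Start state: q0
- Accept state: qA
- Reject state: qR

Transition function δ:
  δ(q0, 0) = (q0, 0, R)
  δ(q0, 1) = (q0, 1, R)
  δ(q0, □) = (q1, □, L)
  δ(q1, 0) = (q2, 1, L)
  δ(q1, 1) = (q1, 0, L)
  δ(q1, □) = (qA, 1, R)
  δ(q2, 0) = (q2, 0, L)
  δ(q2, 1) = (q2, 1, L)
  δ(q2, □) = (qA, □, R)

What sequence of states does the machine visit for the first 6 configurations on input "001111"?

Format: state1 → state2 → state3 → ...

Execution trace:
Initial: [q0]001111
Step 1: δ(q0, 0) = (q0, 0, R) → 0[q0]01111
Step 2: δ(q0, 0) = (q0, 0, R) → 00[q0]1111
Step 3: δ(q0, 1) = (q0, 1, R) → 001[q0]111
Step 4: δ(q0, 1) = (q0, 1, R) → 0011[q0]11
Step 5: δ(q0, 1) = (q0, 1, R) → 00111[q0]1

State sequence: q0 → q0 → q0 → q0 → q0 → q0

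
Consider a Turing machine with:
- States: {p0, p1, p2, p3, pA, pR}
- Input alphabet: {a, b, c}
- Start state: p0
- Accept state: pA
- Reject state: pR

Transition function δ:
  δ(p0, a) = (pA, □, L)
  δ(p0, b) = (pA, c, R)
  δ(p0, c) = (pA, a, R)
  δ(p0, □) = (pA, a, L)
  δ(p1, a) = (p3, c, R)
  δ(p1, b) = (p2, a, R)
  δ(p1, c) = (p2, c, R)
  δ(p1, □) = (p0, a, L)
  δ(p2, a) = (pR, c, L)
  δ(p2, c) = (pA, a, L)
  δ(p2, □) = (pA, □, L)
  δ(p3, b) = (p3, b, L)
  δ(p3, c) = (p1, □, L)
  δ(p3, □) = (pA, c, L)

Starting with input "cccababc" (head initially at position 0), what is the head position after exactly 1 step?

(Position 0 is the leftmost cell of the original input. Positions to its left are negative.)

Execution trace (head position shown):
Step 0: [p0]cccababc  (head at position 0)
Step 1: move right → a[pA]ccababc  (head at position 1)

After 1 step, the head is at position 1.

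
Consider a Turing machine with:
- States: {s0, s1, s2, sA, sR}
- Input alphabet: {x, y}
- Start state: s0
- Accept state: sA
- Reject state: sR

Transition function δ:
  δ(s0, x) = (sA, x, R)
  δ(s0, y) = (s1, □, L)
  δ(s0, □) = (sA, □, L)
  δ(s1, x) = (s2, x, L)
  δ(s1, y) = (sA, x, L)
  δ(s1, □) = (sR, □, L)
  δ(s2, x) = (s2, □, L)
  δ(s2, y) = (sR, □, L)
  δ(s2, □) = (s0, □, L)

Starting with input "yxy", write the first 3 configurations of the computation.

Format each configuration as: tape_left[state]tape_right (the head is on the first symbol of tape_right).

Transitions applied:
Step 1: δ(s0, y) = (s1, □, L)
Step 2: δ(s1, □) = (sR, □, L)

The first 3 configurations are:
[s0]yxy ⊢ [s1]□□xy ⊢ [sR]□□□xy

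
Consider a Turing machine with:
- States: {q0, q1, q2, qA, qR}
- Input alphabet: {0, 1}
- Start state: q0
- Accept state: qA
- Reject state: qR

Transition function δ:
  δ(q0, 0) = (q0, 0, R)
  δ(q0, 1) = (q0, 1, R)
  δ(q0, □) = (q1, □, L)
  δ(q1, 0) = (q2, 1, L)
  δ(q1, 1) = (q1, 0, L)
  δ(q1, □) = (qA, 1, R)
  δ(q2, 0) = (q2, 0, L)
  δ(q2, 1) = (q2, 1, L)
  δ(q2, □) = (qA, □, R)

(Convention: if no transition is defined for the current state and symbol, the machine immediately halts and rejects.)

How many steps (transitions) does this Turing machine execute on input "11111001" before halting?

Execution trace:
Initial: [q0]11111001
Step 1: δ(q0, 1) = (q0, 1, R) → 1[q0]1111001
Step 2: δ(q0, 1) = (q0, 1, R) → 11[q0]111001
Step 3: δ(q0, 1) = (q0, 1, R) → 111[q0]11001
Step 4: δ(q0, 1) = (q0, 1, R) → 1111[q0]1001
Step 5: δ(q0, 1) = (q0, 1, R) → 11111[q0]001
Step 6: δ(q0, 0) = (q0, 0, R) → 111110[q0]01
Step 7: δ(q0, 0) = (q0, 0, R) → 1111100[q0]1
Step 8: δ(q0, 1) = (q0, 1, R) → 11111001[q0]□
Step 9: δ(q0, □) = (q1, □, L) → 1111100[q1]1□
Step 10: δ(q1, 1) = (q1, 0, L) → 111110[q1]00□
Step 11: δ(q1, 0) = (q2, 1, L) → 11111[q2]010□
Step 12: δ(q2, 0) = (q2, 0, L) → 1111[q2]1010□
Step 13: δ(q2, 1) = (q2, 1, L) → 111[q2]11010□
Step 14: δ(q2, 1) = (q2, 1, L) → 11[q2]111010□
Step 15: δ(q2, 1) = (q2, 1, L) → 1[q2]1111010□
Step 16: δ(q2, 1) = (q2, 1, L) → [q2]11111010□
Step 17: δ(q2, 1) = (q2, 1, L) → [q2]□11111010□
Step 18: δ(q2, □) = (qA, □, R) → □[qA]11111010□

The machine reaches the accept state qA and halts.

The machine executed 18 steps before halting.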